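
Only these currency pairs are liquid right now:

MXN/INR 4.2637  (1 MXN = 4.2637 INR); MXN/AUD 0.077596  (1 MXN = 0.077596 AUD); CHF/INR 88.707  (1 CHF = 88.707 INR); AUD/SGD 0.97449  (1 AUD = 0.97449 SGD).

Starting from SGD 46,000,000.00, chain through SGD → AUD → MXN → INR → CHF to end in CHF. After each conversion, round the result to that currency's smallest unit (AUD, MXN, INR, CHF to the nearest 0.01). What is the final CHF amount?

SGD 46,000,000.00 ÷ 0.97449 = AUD 47,204,178.60
AUD 47,204,178.60 ÷ 0.077596 = MXN 608,332,627.97
MXN 608,332,627.97 × 4.2637 = INR 2,593,747,825.88
INR 2,593,747,825.88 ÷ 88.707 = CHF 29,239,494.36

CHF 29,239,494.36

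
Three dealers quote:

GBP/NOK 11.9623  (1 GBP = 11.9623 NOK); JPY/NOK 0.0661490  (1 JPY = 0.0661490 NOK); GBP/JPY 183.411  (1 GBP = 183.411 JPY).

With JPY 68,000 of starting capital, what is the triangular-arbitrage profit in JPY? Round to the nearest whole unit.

Profitable loop is JPY → NOK → GBP → JPY:
JPY 68,000 × 0.0661490 = NOK 4,498.13
NOK 4,498.13 ÷ 11.9623 = GBP 376.03
GBP 376.03 × 183.411 = JPY 68,967
Profit = JPY 68,967 − JPY 68,000

Profit: JPY 967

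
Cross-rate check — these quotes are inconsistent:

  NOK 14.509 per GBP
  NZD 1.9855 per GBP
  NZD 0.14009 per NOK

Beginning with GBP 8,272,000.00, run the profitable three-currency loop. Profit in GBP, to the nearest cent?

Profitable loop is GBP → NOK → NZD → GBP:
GBP 8,272,000.00 × 14.509 = NOK 120,018,448.00
NOK 120,018,448.00 × 0.14009 = NZD 16,813,384.38
NZD 16,813,384.38 ÷ 1.9855 = GBP 8,468,085.81
Profit = GBP 8,468,085.81 − GBP 8,272,000.00

Profit: GBP 196,085.81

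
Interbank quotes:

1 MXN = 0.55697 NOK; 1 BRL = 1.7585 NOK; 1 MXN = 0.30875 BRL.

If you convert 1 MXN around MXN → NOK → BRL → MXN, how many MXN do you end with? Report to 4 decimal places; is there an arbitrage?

Around MXN → NOK → BRL → MXN: 1 × 0.55697 ÷ 1.7585 ÷ 0.30875 = 1.025847
Product > 1; profitable direction is MXN → NOK → BRL → MXN.

1.0258 (arbitrage exists)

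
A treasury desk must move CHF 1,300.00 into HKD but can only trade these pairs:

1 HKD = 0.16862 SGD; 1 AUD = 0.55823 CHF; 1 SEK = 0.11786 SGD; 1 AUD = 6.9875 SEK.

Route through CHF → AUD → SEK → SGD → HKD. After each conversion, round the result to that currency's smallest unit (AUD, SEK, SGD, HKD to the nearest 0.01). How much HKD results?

CHF 1,300.00 ÷ 0.55823 = AUD 2,328.79
AUD 2,328.79 × 6.9875 = SEK 16,272.42
SEK 16,272.42 × 0.11786 = SGD 1,917.87
SGD 1,917.87 ÷ 0.16862 = HKD 11,373.92

HKD 11,373.92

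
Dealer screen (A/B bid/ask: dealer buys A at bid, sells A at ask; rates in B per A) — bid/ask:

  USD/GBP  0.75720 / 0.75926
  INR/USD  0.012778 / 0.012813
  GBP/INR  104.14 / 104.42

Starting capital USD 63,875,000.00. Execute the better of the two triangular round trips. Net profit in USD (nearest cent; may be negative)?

Net profit: USD 485,880.30

Best loop USD → GBP → INR → USD:
USD 63,875,000.00 × 0.75720 (sell USD at bid) = GBP 48,366,150.00
GBP 48,366,150.00 × 104.14 (sell GBP at bid) = INR 5,036,850,861.00
INR 5,036,850,861.00 × 0.012778 (sell INR at bid) = USD 64,360,880.30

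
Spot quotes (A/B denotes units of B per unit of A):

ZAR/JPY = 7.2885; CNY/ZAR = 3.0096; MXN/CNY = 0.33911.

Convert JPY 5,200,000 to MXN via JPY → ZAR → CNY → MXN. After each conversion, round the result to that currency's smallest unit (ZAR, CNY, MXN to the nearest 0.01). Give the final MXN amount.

MXN 699,062.19

JPY 5,200,000 ÷ 7.2885 = ZAR 713,452.70
ZAR 713,452.70 ÷ 3.0096 = CNY 237,058.98
CNY 237,058.98 ÷ 0.33911 = MXN 699,062.19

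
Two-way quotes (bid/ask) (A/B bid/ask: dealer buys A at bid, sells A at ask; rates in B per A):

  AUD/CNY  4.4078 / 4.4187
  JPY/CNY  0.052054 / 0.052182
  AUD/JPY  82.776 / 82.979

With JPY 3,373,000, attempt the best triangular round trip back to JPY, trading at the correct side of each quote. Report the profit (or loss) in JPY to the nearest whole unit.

Best loop JPY → AUD → CNY → JPY:
JPY 3,373,000 ÷ 82.979 (buy AUD at ask) = AUD 40,648.84
AUD 40,648.84 × 4.4078 (sell AUD at bid) = CNY 179,171.95
CNY 179,171.95 ÷ 0.052182 (buy JPY at ask) = JPY 3,433,597

Net profit: JPY 60,597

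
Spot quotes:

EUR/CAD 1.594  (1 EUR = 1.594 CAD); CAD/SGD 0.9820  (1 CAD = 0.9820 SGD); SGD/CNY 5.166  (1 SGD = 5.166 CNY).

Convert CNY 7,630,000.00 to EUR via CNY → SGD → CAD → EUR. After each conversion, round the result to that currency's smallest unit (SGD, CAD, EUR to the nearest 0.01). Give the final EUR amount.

CNY 7,630,000.00 ÷ 5.166 = SGD 1,476,964.77
SGD 1,476,964.77 ÷ 0.9820 = CAD 1,504,037.44
CAD 1,504,037.44 ÷ 1.594 = EUR 943,561.76

EUR 943,561.76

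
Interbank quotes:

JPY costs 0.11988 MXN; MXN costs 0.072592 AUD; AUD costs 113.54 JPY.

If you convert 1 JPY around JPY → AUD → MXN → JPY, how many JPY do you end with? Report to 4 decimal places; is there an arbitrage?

Around JPY → AUD → MXN → JPY: 1 ÷ 113.54 ÷ 0.072592 ÷ 0.11988 = 1.012082
Product > 1; profitable direction is JPY → AUD → MXN → JPY.

1.0121 (arbitrage exists)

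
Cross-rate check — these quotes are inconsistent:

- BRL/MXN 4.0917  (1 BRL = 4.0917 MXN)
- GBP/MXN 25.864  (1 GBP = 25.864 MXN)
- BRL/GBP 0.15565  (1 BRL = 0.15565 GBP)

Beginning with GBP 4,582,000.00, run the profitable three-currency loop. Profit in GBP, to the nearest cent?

Profitable loop is GBP → BRL → MXN → GBP:
GBP 4,582,000.00 ÷ 0.15565 = BRL 29,437,841.31
BRL 29,437,841.31 × 4.0917 = MXN 120,450,815.29
MXN 120,450,815.29 ÷ 25.864 = GBP 4,657,083.80
Profit = GBP 4,657,083.80 − GBP 4,582,000.00

Profit: GBP 75,083.80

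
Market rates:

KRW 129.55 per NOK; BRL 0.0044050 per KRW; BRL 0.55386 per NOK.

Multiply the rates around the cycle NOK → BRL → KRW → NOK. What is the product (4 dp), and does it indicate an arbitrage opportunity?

Around NOK → BRL → KRW → NOK: 1 × 0.55386 ÷ 0.0044050 ÷ 129.55 = 0.970547
Product < 1; profitable direction is NOK → KRW → BRL → NOK.

0.9705 (arbitrage exists)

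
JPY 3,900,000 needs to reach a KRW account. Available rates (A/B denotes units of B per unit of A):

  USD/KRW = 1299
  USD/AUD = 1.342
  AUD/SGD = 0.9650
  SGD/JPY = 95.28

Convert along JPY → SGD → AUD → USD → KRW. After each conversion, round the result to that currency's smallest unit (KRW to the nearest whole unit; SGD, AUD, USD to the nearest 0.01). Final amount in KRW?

KRW 41,057,467

JPY 3,900,000 ÷ 95.28 = SGD 40,931.99
SGD 40,931.99 ÷ 0.9650 = AUD 42,416.57
AUD 42,416.57 ÷ 1.342 = USD 31,606.98
USD 31,606.98 × 1299 = KRW 41,057,467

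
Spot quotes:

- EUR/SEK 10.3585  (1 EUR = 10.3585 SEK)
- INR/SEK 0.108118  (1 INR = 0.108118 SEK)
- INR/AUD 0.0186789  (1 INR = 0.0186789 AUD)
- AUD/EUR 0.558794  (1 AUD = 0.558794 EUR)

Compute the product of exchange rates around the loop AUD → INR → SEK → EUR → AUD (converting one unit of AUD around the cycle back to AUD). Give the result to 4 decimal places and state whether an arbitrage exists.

1.0000 (no arbitrage)

Around AUD → INR → SEK → EUR → AUD: 1 ÷ 0.0186789 × 0.108118 ÷ 10.3585 ÷ 0.558794 = 0.999996
Product ≈ 1 (deviation 0.000%, within rounding noise).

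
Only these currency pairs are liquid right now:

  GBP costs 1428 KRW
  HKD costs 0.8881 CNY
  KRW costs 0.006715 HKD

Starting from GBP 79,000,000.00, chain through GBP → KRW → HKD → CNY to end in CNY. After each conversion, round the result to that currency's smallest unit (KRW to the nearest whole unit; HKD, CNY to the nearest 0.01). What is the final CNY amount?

GBP 79,000,000.00 × 1428 = KRW 112,812,000,000
KRW 112,812,000,000 × 0.006715 = HKD 757,532,580.00
HKD 757,532,580.00 × 0.8881 = CNY 672,764,684.30

CNY 672,764,684.30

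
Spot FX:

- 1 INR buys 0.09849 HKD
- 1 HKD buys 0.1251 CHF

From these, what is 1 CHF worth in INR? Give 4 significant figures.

CHF/INR = 81.16

1 CHF ÷ 0.1251 = 7.99361 HKD
7.99361 HKD ÷ 0.09849 = 81.1616 INR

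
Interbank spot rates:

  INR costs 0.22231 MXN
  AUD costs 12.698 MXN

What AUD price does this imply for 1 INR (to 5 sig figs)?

1 INR × 0.22231 = 0.22231 MXN
0.22231 MXN ÷ 12.698 = 0.0175075 AUD

INR/AUD = 0.017507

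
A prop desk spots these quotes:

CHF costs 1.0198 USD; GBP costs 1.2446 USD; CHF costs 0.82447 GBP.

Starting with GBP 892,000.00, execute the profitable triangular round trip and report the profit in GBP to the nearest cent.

Profitable loop is GBP → USD → CHF → GBP:
GBP 892,000.00 × 1.2446 = USD 1,110,183.20
USD 1,110,183.20 ÷ 1.0198 = CHF 1,088,628.36
CHF 1,088,628.36 × 0.82447 = GBP 897,541.42
Profit = GBP 897,541.42 − GBP 892,000.00

Profit: GBP 5,541.42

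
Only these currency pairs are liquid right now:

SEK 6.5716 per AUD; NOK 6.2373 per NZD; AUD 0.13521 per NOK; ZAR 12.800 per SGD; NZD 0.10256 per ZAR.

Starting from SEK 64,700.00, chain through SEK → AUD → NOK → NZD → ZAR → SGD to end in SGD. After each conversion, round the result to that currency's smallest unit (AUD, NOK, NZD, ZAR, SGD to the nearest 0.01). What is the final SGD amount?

SGD 8,892.83

SEK 64,700.00 ÷ 6.5716 = AUD 9,845.40
AUD 9,845.40 ÷ 0.13521 = NOK 72,815.62
NOK 72,815.62 ÷ 6.2373 = NZD 11,674.22
NZD 11,674.22 ÷ 0.10256 = ZAR 113,828.20
ZAR 113,828.20 ÷ 12.800 = SGD 8,892.83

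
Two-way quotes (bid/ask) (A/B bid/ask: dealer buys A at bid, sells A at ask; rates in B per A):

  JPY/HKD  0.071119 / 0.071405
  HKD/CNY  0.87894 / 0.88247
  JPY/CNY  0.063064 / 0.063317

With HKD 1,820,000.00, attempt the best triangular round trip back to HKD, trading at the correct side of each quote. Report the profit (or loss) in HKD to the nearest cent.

Net profit: HKD 1,479.67

Best loop HKD → JPY → CNY → HKD:
HKD 1,820,000.00 ÷ 0.071405 (buy JPY at ask) = JPY 25,488,411
JPY 25,488,411 × 0.063064 (sell JPY at bid) = CNY 1,607,401.16
CNY 1,607,401.16 ÷ 0.88247 (buy HKD at ask) = HKD 1,821,479.67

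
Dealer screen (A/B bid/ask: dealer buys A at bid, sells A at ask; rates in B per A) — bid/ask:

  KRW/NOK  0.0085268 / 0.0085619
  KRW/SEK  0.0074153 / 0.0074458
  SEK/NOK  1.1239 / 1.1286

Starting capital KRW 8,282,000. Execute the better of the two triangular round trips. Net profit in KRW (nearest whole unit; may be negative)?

Net profit: KRW 121,687

Best loop KRW → NOK → SEK → KRW:
KRW 8,282,000 × 0.0085268 (sell KRW at bid) = NOK 70,618.96
NOK 70,618.96 ÷ 1.1286 (buy SEK at ask) = SEK 62,572.18
SEK 62,572.18 ÷ 0.0074458 (buy KRW at ask) = KRW 8,403,687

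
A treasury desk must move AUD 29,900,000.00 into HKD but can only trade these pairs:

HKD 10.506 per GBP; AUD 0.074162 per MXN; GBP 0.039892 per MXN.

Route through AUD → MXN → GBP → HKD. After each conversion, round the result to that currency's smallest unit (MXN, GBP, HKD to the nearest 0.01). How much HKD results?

AUD 29,900,000.00 ÷ 0.074162 = MXN 403,171,435.51
MXN 403,171,435.51 × 0.039892 = GBP 16,083,314.91
GBP 16,083,314.91 × 10.506 = HKD 168,971,306.44

HKD 168,971,306.44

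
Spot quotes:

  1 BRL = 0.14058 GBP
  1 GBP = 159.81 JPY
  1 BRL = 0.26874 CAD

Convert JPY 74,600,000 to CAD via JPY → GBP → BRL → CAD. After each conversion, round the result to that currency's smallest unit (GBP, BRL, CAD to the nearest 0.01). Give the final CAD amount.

JPY 74,600,000 ÷ 159.81 = GBP 466,804.33
GBP 466,804.33 ÷ 0.14058 = BRL 3,320,560.04
BRL 3,320,560.04 × 0.26874 = CAD 892,367.31

CAD 892,367.31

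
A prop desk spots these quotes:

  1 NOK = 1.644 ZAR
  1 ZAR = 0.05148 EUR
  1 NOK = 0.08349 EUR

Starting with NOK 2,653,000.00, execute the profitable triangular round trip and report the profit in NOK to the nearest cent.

Profit: NOK 36,324.08

Profitable loop is NOK → ZAR → EUR → NOK:
NOK 2,653,000.00 × 1.644 = ZAR 4,361,532.00
ZAR 4,361,532.00 × 0.05148 = EUR 224,531.67
EUR 224,531.67 ÷ 0.08349 = NOK 2,689,324.08
Profit = NOK 2,689,324.08 − NOK 2,653,000.00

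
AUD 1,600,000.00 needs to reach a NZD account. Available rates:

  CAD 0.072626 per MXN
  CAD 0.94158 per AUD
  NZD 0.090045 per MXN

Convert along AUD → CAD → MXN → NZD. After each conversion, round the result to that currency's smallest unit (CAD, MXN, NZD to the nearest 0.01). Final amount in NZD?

NZD 1,867,861.56

AUD 1,600,000.00 × 0.94158 = CAD 1,506,528.00
CAD 1,506,528.00 ÷ 0.072626 = MXN 20,743,645.53
MXN 20,743,645.53 × 0.090045 = NZD 1,867,861.56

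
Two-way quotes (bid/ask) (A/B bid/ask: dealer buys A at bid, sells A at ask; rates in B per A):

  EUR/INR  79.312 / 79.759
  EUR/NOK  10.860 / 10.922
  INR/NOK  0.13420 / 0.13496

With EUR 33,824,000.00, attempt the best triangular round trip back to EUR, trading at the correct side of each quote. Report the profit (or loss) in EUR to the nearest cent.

Net profit: EUR 300,792.64

Best loop EUR → NOK → INR → EUR:
EUR 33,824,000.00 × 10.860 (sell EUR at bid) = NOK 367,328,640.00
NOK 367,328,640.00 ÷ 0.13496 (buy INR at ask) = INR 2,721,759,336.10
INR 2,721,759,336.10 ÷ 79.759 (buy EUR at ask) = EUR 34,124,792.64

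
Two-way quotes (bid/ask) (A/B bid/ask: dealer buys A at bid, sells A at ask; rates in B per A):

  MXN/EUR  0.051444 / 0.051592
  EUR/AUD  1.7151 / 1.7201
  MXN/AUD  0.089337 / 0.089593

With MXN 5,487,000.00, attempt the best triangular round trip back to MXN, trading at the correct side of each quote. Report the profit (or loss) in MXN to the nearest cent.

Best loop MXN → AUD → EUR → MXN:
MXN 5,487,000.00 × 0.089337 (sell MXN at bid) = AUD 490,192.12
AUD 490,192.12 ÷ 1.7201 (buy EUR at ask) = EUR 284,978.85
EUR 284,978.85 ÷ 0.051592 (buy MXN at ask) = MXN 5,523,702.31

Net profit: MXN 36,702.31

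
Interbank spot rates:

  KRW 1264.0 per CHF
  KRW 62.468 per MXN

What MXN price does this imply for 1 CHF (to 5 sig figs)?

CHF/MXN = 20.234

1 CHF × 1264.0 = 1264 KRW
1264 KRW ÷ 62.468 = 20.2344 MXN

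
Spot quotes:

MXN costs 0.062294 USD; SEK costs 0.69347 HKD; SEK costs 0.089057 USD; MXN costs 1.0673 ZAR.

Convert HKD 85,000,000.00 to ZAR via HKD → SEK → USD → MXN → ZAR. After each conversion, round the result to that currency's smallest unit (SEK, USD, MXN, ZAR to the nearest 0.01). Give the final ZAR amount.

ZAR 187,024,972.63

HKD 85,000,000.00 ÷ 0.69347 = SEK 122,571,993.02
SEK 122,571,993.02 × 0.089057 = USD 10,915,893.98
USD 10,915,893.98 ÷ 0.062294 = MXN 175,231,867.92
MXN 175,231,867.92 × 1.0673 = ZAR 187,024,972.63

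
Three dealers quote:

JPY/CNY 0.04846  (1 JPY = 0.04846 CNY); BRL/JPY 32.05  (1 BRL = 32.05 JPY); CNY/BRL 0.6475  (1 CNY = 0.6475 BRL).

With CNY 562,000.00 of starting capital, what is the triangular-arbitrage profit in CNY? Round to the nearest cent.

Profit: CNY 3,180.97

Profitable loop is CNY → BRL → JPY → CNY:
CNY 562,000.00 × 0.6475 = BRL 363,895.00
BRL 363,895.00 × 32.05 = JPY 11,662,835
JPY 11,662,835 × 0.04846 = CNY 565,180.97
Profit = CNY 565,180.97 − CNY 562,000.00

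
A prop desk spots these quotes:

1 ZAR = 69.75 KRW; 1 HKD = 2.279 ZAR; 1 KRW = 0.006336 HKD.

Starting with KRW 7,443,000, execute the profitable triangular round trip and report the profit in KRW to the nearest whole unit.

Profitable loop is KRW → HKD → ZAR → KRW:
KRW 7,443,000 × 0.006336 = HKD 47,158.85
HKD 47,158.85 × 2.279 = ZAR 107,475.01
ZAR 107,475.01 × 69.75 = KRW 7,496,382
Profit = KRW 7,496,382 − KRW 7,443,000

Profit: KRW 53,382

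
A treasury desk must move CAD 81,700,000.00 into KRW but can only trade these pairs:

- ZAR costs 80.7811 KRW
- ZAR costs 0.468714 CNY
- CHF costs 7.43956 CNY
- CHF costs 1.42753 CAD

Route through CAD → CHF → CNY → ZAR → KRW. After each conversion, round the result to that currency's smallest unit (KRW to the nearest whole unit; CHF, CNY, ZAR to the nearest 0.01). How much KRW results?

KRW 73,381,384,340

CAD 81,700,000.00 ÷ 1.42753 = CHF 57,231,721.93
CHF 57,231,721.93 × 7.43956 = CNY 425,778,829.20
CNY 425,778,829.20 ÷ 0.468714 = ZAR 908,397,933.92
ZAR 908,397,933.92 × 80.7811 = KRW 73,381,384,340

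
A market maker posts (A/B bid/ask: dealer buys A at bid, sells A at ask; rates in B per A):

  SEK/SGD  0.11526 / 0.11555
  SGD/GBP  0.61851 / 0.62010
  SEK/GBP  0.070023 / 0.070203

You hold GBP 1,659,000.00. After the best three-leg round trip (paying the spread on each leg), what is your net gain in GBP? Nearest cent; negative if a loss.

Best loop GBP → SEK → SGD → GBP:
GBP 1,659,000.00 ÷ 0.070203 (buy SEK at ask) = SEK 23,631,468.74
SEK 23,631,468.74 × 0.11526 (sell SEK at bid) = SGD 2,723,763.09
SGD 2,723,763.09 × 0.61851 (sell SGD at bid) = GBP 1,684,674.71

Net profit: GBP 25,674.71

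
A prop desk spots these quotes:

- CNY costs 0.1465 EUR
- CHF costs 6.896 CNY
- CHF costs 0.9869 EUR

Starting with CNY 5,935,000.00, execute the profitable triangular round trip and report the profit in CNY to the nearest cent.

Profitable loop is CNY → EUR → CHF → CNY:
CNY 5,935,000.00 × 0.1465 = EUR 869,477.50
EUR 869,477.50 ÷ 0.9869 = CHF 881,018.85
CHF 881,018.85 × 6.896 = CNY 6,075,505.97
Profit = CNY 6,075,505.97 − CNY 5,935,000.00

Profit: CNY 140,505.97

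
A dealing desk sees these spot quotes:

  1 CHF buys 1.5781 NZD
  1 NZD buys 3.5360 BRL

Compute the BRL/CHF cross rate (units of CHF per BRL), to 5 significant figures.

1 BRL ÷ 3.5360 = 0.282805 NZD
0.282805 NZD ÷ 1.5781 = 0.179206 CHF

BRL/CHF = 0.17921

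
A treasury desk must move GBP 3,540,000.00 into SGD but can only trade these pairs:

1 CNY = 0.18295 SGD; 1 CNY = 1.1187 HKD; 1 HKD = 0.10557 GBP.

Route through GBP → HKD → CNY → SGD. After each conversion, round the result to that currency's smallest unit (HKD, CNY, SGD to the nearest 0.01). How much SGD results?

GBP 3,540,000.00 ÷ 0.10557 = HKD 33,532,253.48
HKD 33,532,253.48 ÷ 1.1187 = CNY 29,974,303.64
CNY 29,974,303.64 × 0.18295 = SGD 5,483,798.85

SGD 5,483,798.85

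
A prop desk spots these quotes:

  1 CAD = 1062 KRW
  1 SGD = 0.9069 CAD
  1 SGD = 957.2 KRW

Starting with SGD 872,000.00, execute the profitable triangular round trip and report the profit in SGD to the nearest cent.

Profitable loop is SGD → CAD → KRW → SGD:
SGD 872,000.00 × 0.9069 = CAD 790,816.80
CAD 790,816.80 × 1062 = KRW 839,847,442
KRW 839,847,442 ÷ 957.2 = SGD 877,400.17
Profit = SGD 877,400.17 − SGD 872,000.00

Profit: SGD 5,400.17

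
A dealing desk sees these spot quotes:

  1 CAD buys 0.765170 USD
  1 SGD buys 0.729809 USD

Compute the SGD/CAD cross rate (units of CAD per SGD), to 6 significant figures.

1 SGD × 0.729809 = 0.729809 USD
0.729809 USD ÷ 0.765170 = 0.953787 CAD

SGD/CAD = 0.953787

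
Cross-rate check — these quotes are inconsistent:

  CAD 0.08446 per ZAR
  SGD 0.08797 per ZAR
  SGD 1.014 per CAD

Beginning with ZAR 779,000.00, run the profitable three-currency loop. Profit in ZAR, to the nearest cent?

Profitable loop is ZAR → SGD → CAD → ZAR:
ZAR 779,000.00 × 0.08797 = SGD 68,528.63
SGD 68,528.63 ÷ 1.014 = CAD 67,582.48
CAD 67,582.48 ÷ 0.08446 = ZAR 800,171.39
Profit = ZAR 800,171.39 − ZAR 779,000.00

Profit: ZAR 21,171.39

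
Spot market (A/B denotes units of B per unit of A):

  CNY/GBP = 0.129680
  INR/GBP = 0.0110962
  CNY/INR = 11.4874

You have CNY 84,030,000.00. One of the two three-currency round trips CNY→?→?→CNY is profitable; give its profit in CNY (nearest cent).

Profit: CNY 1,459,218.23

Profitable loop is CNY → GBP → INR → CNY:
CNY 84,030,000.00 × 0.129680 = GBP 10,897,010.40
GBP 10,897,010.40 ÷ 0.0110962 = INR 982,048,845.55
INR 982,048,845.55 ÷ 11.4874 = CNY 85,489,218.23
Profit = CNY 85,489,218.23 − CNY 84,030,000.00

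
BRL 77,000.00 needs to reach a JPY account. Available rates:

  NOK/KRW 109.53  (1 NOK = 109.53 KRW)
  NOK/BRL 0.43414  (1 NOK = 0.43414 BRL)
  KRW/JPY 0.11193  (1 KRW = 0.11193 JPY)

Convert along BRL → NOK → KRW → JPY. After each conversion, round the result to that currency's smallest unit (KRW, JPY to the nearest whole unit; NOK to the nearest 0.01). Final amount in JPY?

JPY 2,174,405

BRL 77,000.00 ÷ 0.43414 = NOK 177,362.14
NOK 177,362.14 × 109.53 = KRW 19,426,475
KRW 19,426,475 × 0.11193 = JPY 2,174,405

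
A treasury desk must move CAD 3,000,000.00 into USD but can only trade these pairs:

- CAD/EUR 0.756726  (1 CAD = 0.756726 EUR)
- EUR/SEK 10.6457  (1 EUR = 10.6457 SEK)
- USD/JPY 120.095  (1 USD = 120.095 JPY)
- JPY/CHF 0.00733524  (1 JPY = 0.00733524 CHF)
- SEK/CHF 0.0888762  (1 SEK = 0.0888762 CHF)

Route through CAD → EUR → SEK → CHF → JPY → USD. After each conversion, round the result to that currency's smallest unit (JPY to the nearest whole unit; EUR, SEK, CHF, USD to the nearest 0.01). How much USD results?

USD 2,438,261.93

CAD 3,000,000.00 × 0.756726 = EUR 2,270,178.00
EUR 2,270,178.00 × 10.6457 = SEK 24,167,633.93
SEK 24,167,633.93 × 0.0888762 = CHF 2,147,927.47
CHF 2,147,927.47 ÷ 0.00733524 = JPY 292,823,066
JPY 292,823,066 ÷ 120.095 = USD 2,438,261.93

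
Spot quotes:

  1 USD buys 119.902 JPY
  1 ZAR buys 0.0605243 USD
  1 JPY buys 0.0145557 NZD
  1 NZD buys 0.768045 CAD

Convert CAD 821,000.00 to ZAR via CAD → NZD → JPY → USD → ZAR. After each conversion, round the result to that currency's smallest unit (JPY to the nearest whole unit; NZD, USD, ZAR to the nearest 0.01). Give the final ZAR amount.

ZAR 10,119,689.61

CAD 821,000.00 ÷ 0.768045 = NZD 1,068,947.78
NZD 1,068,947.78 ÷ 0.0145557 = JPY 73,438,432
JPY 73,438,432 ÷ 119.902 = USD 612,487.13
USD 612,487.13 ÷ 0.0605243 = ZAR 10,119,689.61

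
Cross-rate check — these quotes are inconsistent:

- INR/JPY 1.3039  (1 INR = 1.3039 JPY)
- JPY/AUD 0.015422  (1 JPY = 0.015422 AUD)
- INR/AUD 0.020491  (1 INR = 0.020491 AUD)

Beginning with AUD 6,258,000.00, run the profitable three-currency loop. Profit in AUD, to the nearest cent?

Profitable loop is AUD → JPY → INR → AUD:
AUD 6,258,000.00 ÷ 0.015422 = JPY 405,783,945
JPY 405,783,945 ÷ 1.3039 = INR 311,207,872.55
INR 311,207,872.55 × 0.020491 = AUD 6,376,960.52
Profit = AUD 6,376,960.52 − AUD 6,258,000.00

Profit: AUD 118,960.52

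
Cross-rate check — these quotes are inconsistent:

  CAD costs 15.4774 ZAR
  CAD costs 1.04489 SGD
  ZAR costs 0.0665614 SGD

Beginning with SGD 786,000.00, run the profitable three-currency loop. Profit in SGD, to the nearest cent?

Profitable loop is SGD → ZAR → CAD → SGD:
SGD 786,000.00 ÷ 0.0665614 = ZAR 11,808,645.85
ZAR 11,808,645.85 ÷ 15.4774 = CAD 762,960.57
CAD 762,960.57 × 1.04489 = SGD 797,209.86
Profit = SGD 797,209.86 − SGD 786,000.00

Profit: SGD 11,209.86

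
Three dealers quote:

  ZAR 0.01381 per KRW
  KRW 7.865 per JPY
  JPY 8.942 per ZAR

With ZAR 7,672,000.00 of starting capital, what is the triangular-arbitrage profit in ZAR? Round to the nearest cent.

Profit: ZAR 227,171.14

Profitable loop is ZAR → KRW → JPY → ZAR:
ZAR 7,672,000.00 ÷ 0.01381 = KRW 555,539,464
KRW 555,539,464 ÷ 7.865 = JPY 70,634,388
JPY 70,634,388 ÷ 8.942 = ZAR 7,899,171.14
Profit = ZAR 7,899,171.14 − ZAR 7,672,000.00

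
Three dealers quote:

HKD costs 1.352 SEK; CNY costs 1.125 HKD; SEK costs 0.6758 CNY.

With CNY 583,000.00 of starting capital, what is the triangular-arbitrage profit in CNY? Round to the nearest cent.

Profitable loop is CNY → HKD → SEK → CNY:
CNY 583,000.00 × 1.125 = HKD 655,875.00
HKD 655,875.00 × 1.352 = SEK 886,743.00
SEK 886,743.00 × 0.6758 = CNY 599,260.92
Profit = CNY 599,260.92 − CNY 583,000.00

Profit: CNY 16,260.92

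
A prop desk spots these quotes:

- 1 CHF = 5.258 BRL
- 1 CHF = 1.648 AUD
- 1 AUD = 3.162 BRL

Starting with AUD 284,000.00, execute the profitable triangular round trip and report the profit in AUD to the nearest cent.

Profitable loop is AUD → CHF → BRL → AUD:
AUD 284,000.00 ÷ 1.648 = CHF 172,330.10
CHF 172,330.10 × 5.258 = BRL 906,111.65
BRL 906,111.65 ÷ 3.162 = AUD 286,562.82
Profit = AUD 286,562.82 − AUD 284,000.00

Profit: AUD 2,562.82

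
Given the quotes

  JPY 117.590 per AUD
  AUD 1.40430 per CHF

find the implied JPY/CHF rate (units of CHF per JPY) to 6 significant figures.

1 JPY ÷ 117.590 = 0.00850412 AUD
0.00850412 AUD ÷ 1.40430 = 0.00605577 CHF

JPY/CHF = 0.00605577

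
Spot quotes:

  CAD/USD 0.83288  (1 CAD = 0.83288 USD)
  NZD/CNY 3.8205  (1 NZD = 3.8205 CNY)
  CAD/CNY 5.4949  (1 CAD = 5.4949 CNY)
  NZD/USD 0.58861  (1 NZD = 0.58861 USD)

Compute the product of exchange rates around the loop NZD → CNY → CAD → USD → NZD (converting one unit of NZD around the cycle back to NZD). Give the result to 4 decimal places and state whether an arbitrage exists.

0.9838 (arbitrage exists)

Around NZD → CNY → CAD → USD → NZD: 1 × 3.8205 ÷ 5.4949 × 0.83288 ÷ 0.58861 = 0.983819
Product < 1; profitable direction is NZD → USD → CAD → CNY → NZD.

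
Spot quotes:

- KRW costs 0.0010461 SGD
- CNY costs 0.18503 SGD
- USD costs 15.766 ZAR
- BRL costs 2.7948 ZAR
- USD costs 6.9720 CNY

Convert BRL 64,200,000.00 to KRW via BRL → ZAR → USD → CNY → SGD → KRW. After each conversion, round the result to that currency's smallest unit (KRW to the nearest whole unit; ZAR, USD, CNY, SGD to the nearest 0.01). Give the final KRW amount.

BRL 64,200,000.00 × 2.7948 = ZAR 179,426,160.00
ZAR 179,426,160.00 ÷ 15.766 = USD 11,380,575.92
USD 11,380,575.92 × 6.9720 = CNY 79,345,375.31
CNY 79,345,375.31 × 0.18503 = SGD 14,681,274.79
SGD 14,681,274.79 ÷ 0.0010461 = KRW 14,034,293,844

KRW 14,034,293,844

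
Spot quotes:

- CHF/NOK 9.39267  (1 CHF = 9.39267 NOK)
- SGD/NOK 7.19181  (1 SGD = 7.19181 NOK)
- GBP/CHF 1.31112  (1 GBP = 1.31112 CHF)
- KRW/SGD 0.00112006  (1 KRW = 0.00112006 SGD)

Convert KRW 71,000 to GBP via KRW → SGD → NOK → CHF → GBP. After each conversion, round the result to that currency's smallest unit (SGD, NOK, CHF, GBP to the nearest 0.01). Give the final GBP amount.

KRW 71,000 × 0.00112006 = SGD 79.52
SGD 79.52 × 7.19181 = NOK 571.89
NOK 571.89 ÷ 9.39267 = CHF 60.89
CHF 60.89 ÷ 1.31112 = GBP 46.44

GBP 46.44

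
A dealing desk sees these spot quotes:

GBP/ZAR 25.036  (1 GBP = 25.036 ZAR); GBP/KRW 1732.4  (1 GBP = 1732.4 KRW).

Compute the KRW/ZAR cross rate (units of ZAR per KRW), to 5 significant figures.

KRW/ZAR = 0.014452

1 KRW ÷ 1732.4 = 0.000577234 GBP
0.000577234 GBP × 25.036 = 0.0144516 ZAR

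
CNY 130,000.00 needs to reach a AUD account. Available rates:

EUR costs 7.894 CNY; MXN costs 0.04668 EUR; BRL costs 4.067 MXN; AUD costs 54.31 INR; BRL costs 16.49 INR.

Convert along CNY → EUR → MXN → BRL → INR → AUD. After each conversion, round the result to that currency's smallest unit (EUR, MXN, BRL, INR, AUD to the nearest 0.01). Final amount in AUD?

CNY 130,000.00 ÷ 7.894 = EUR 16,468.20
EUR 16,468.20 ÷ 0.04668 = MXN 352,789.20
MXN 352,789.20 ÷ 4.067 = BRL 86,744.33
BRL 86,744.33 × 16.49 = INR 1,430,414.00
INR 1,430,414.00 ÷ 54.31 = AUD 26,337.95

AUD 26,337.95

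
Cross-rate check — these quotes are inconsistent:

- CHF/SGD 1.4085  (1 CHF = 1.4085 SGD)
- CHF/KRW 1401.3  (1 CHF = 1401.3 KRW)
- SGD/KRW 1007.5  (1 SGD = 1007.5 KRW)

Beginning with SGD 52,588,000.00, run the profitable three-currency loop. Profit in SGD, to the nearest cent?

Profitable loop is SGD → KRW → CHF → SGD:
SGD 52,588,000.00 × 1007.5 = KRW 52,982,410,000
KRW 52,982,410,000 ÷ 1401.3 = CHF 37,809,469.78
CHF 37,809,469.78 × 1.4085 = SGD 53,254,638.18
Profit = SGD 53,254,638.18 − SGD 52,588,000.00

Profit: SGD 666,638.18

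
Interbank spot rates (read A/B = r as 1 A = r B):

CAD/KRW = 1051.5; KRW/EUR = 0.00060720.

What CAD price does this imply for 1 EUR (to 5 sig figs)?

1 EUR ÷ 0.00060720 = 1646.9 KRW
1646.9 KRW ÷ 1051.5 = 1.56624 CAD

EUR/CAD = 1.5662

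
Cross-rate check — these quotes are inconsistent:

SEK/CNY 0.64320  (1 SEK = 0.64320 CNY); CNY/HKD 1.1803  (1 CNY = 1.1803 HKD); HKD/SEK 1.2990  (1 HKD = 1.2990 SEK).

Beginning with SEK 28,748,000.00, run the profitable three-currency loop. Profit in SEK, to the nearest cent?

Profit: SEK 403,441.99

Profitable loop is SEK → HKD → CNY → SEK:
SEK 28,748,000.00 ÷ 1.2990 = HKD 22,130,869.90
HKD 22,130,869.90 ÷ 1.1803 = CNY 18,750,207.49
CNY 18,750,207.49 ÷ 0.64320 = SEK 29,151,441.99
Profit = SEK 29,151,441.99 − SEK 28,748,000.00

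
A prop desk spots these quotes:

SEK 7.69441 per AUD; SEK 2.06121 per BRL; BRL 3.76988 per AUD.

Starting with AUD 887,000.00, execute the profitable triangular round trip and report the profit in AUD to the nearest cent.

Profitable loop is AUD → BRL → SEK → AUD:
AUD 887,000.00 × 3.76988 = BRL 3,343,883.56
BRL 3,343,883.56 × 2.06121 = SEK 6,892,446.23
SEK 6,892,446.23 ÷ 7.69441 = AUD 895,773.20
Profit = AUD 895,773.20 − AUD 887,000.00

Profit: AUD 8,773.20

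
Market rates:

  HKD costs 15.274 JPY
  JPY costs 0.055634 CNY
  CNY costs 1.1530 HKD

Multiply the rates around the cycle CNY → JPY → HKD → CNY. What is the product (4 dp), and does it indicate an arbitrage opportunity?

1.0207 (arbitrage exists)

Around CNY → JPY → HKD → CNY: 1 ÷ 0.055634 ÷ 15.274 ÷ 1.1530 = 1.020652
Product > 1; profitable direction is CNY → JPY → HKD → CNY.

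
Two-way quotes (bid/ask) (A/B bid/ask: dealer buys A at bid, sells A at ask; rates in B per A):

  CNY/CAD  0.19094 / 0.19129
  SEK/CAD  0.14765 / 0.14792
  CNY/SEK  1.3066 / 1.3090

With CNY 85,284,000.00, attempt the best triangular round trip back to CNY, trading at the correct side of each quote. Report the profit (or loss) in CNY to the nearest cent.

Net profit: CNY 726,485.57

Best loop CNY → SEK → CAD → CNY:
CNY 85,284,000.00 × 1.3066 (sell CNY at bid) = SEK 111,432,074.40
SEK 111,432,074.40 × 0.14765 (sell SEK at bid) = CAD 16,452,945.79
CAD 16,452,945.79 ÷ 0.19129 (buy CNY at ask) = CNY 86,010,485.57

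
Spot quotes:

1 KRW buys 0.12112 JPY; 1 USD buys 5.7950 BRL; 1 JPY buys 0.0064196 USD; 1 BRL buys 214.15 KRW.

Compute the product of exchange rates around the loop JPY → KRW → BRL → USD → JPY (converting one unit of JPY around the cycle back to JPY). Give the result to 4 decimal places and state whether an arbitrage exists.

1.0363 (arbitrage exists)

Around JPY → KRW → BRL → USD → JPY: 1 ÷ 0.12112 ÷ 214.15 ÷ 5.7950 ÷ 0.0064196 = 1.036346
Product > 1; profitable direction is JPY → KRW → BRL → USD → JPY.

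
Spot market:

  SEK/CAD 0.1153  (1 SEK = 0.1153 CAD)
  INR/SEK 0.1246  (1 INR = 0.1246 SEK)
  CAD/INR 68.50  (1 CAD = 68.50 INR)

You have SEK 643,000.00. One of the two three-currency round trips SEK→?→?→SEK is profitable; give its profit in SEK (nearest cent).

Profit: SEK 10,390.86

Profitable loop is SEK → INR → CAD → SEK:
SEK 643,000.00 ÷ 0.1246 = INR 5,160,513.64
INR 5,160,513.64 ÷ 68.50 = CAD 75,335.97
CAD 75,335.97 ÷ 0.1153 = SEK 653,390.86
Profit = SEK 653,390.86 − SEK 643,000.00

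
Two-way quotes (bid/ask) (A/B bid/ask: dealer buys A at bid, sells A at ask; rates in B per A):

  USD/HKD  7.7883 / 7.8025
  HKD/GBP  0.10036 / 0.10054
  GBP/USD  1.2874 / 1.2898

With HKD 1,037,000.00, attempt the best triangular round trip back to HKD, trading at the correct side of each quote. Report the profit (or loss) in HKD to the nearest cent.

Net profit: HKD 6,507.53

Best loop HKD → GBP → USD → HKD:
HKD 1,037,000.00 × 0.10036 (sell HKD at bid) = GBP 104,073.32
GBP 104,073.32 × 1.2874 (sell GBP at bid) = USD 133,983.99
USD 133,983.99 × 7.7883 (sell USD at bid) = HKD 1,043,507.53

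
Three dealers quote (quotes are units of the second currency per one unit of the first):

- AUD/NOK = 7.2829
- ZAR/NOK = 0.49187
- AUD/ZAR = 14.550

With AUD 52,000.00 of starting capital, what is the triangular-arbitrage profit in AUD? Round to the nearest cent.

Profit: AUD 916.90

Profitable loop is AUD → NOK → ZAR → AUD:
AUD 52,000.00 × 7.2829 = NOK 378,710.80
NOK 378,710.80 ÷ 0.49187 = ZAR 769,940.84
ZAR 769,940.84 ÷ 14.550 = AUD 52,916.90
Profit = AUD 52,916.90 − AUD 52,000.00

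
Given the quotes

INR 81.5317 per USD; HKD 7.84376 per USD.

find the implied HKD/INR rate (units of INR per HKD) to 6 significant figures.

HKD/INR = 10.3945

1 HKD ÷ 7.84376 = 0.12749 USD
0.12749 USD × 81.5317 = 10.3945 INR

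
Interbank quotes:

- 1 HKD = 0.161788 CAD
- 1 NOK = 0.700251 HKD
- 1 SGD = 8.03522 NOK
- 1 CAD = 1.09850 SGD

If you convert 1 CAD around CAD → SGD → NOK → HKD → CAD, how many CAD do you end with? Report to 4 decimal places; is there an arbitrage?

1.0000 (no arbitrage)

Around CAD → SGD → NOK → HKD → CAD: 1 × 1.09850 × 8.03522 × 0.700251 × 0.161788 = 0.999995
Product ≈ 1 (deviation 0.000%, within rounding noise).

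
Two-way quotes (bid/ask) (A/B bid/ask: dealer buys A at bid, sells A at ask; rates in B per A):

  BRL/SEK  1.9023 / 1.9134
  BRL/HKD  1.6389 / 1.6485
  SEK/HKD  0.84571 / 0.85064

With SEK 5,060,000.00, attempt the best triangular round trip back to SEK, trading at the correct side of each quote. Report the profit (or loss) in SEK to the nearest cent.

Best loop SEK → BRL → HKD → SEK:
SEK 5,060,000.00 ÷ 1.9134 (buy BRL at ask) = BRL 2,644,507.16
BRL 2,644,507.16 × 1.6389 (sell BRL at bid) = HKD 4,334,082.78
HKD 4,334,082.78 ÷ 0.85064 (buy SEK at ask) = SEK 5,095,084.62

Net profit: SEK 35,084.62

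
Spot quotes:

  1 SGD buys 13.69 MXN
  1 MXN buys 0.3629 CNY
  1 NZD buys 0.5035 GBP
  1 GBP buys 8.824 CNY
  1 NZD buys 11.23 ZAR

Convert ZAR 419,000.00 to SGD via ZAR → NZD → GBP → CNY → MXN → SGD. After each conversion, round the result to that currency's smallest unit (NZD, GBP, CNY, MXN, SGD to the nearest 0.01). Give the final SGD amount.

ZAR 419,000.00 ÷ 11.23 = NZD 37,310.77
NZD 37,310.77 × 0.5035 = GBP 18,785.97
GBP 18,785.97 × 8.824 = CNY 165,767.40
CNY 165,767.40 ÷ 0.3629 = MXN 456,785.34
MXN 456,785.34 ÷ 13.69 = SGD 33,366.35

SGD 33,366.35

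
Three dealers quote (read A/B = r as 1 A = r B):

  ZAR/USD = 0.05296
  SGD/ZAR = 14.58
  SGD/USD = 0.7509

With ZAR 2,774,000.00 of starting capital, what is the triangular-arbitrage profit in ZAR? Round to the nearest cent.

Profit: ZAR 78,527.58

Profitable loop is ZAR → USD → SGD → ZAR:
ZAR 2,774,000.00 × 0.05296 = USD 146,911.04
USD 146,911.04 ÷ 0.7509 = SGD 195,646.61
SGD 195,646.61 × 14.58 = ZAR 2,852,527.58
Profit = ZAR 2,852,527.58 − ZAR 2,774,000.00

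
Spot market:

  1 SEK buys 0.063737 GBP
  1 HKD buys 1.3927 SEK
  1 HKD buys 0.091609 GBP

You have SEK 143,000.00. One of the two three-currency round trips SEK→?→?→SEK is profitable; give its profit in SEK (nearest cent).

Profit: SEK 4,579.14

Profitable loop is SEK → HKD → GBP → SEK:
SEK 143,000.00 ÷ 1.3927 = HKD 102,678.25
HKD 102,678.25 × 0.091609 = GBP 9,406.25
GBP 9,406.25 ÷ 0.063737 = SEK 147,579.14
Profit = SEK 147,579.14 − SEK 143,000.00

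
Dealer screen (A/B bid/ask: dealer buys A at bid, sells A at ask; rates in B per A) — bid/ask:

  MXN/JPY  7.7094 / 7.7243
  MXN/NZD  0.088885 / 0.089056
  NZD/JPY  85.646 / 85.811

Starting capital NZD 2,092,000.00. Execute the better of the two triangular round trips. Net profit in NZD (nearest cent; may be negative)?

Best loop NZD → MXN → JPY → NZD:
NZD 2,092,000.00 ÷ 0.089056 (buy MXN at ask) = MXN 23,490,837.23
MXN 23,490,837.23 × 7.7094 (sell MXN at bid) = JPY 181,100,261
JPY 181,100,261 ÷ 85.811 (buy NZD at ask) = NZD 2,110,455.08

Net profit: NZD 18,455.08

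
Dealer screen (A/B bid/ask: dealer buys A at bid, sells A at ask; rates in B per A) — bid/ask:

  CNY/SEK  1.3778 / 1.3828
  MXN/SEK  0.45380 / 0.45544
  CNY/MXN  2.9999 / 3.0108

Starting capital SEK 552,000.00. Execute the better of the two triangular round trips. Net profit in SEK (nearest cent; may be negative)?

Best loop SEK → MXN → CNY → SEK:
SEK 552,000.00 ÷ 0.45544 (buy MXN at ask) = MXN 1,212,014.75
MXN 1,212,014.75 ÷ 3.0108 (buy CNY at ask) = CNY 402,555.72
CNY 402,555.72 × 1.3778 (sell CNY at bid) = SEK 554,641.27

Net profit: SEK 2,641.27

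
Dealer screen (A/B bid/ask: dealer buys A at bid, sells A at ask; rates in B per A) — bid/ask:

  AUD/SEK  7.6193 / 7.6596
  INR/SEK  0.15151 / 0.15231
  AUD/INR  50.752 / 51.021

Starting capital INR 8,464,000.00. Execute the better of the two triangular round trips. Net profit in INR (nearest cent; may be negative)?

Best loop INR → SEK → AUD → INR:
INR 8,464,000.00 × 0.15151 (sell INR at bid) = SEK 1,282,380.64
SEK 1,282,380.64 ÷ 7.6596 (buy AUD at ask) = AUD 167,421.36
AUD 167,421.36 × 50.752 (sell AUD at bid) = INR 8,496,968.80

Net profit: INR 32,968.80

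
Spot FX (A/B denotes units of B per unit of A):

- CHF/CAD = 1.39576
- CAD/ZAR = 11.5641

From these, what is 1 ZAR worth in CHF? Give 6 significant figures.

ZAR/CHF = 0.0619552

1 ZAR ÷ 11.5641 = 0.0864745 CAD
0.0864745 CAD ÷ 1.39576 = 0.0619552 CHF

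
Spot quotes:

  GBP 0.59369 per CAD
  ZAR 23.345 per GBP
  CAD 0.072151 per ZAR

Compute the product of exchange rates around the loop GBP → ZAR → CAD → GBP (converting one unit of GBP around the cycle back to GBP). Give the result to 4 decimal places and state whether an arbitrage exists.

Around GBP → ZAR → CAD → GBP: 1 × 23.345 × 0.072151 × 0.59369 = 0.999991
Product ≈ 1 (deviation 0.001%, within rounding noise).

1.0000 (no arbitrage)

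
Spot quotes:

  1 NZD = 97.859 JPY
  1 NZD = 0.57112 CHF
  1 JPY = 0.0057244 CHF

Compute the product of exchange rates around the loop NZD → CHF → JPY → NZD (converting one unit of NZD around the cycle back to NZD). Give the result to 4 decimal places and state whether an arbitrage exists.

1.0195 (arbitrage exists)

Around NZD → CHF → JPY → NZD: 1 × 0.57112 ÷ 0.0057244 ÷ 97.859 = 1.019522
Product > 1; profitable direction is NZD → CHF → JPY → NZD.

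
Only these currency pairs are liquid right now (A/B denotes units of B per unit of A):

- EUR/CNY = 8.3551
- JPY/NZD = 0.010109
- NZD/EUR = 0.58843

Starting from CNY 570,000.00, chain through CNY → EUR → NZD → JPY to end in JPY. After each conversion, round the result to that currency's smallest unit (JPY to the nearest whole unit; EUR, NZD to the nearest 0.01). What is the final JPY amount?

JPY 11,468,857

CNY 570,000.00 ÷ 8.3551 = EUR 68,221.80
EUR 68,221.80 ÷ 0.58843 = NZD 115,938.68
NZD 115,938.68 ÷ 0.010109 = JPY 11,468,857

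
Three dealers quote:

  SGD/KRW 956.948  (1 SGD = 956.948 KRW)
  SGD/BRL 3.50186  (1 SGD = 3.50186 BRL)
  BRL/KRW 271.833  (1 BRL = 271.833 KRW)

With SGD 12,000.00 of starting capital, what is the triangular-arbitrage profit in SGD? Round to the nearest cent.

Profitable loop is SGD → KRW → BRL → SGD:
SGD 12,000.00 × 956.948 = KRW 11,483,376
KRW 11,483,376 ÷ 271.833 = BRL 42,244.23
BRL 42,244.23 ÷ 3.50186 = SGD 12,063.37
Profit = SGD 12,063.37 − SGD 12,000.00

Profit: SGD 63.37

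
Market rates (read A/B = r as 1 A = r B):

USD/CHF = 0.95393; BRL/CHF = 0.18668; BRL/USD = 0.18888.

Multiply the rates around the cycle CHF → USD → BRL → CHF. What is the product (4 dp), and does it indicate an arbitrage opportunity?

Around CHF → USD → BRL → CHF: 1 ÷ 0.95393 ÷ 0.18888 × 0.18668 = 1.036085
Product > 1; profitable direction is CHF → USD → BRL → CHF.

1.0361 (arbitrage exists)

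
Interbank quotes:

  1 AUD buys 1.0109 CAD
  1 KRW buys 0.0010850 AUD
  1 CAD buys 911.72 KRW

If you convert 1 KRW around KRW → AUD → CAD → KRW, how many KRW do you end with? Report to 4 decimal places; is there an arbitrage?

1.0000 (no arbitrage)

Around KRW → AUD → CAD → KRW: 1 × 0.0010850 × 1.0109 × 911.72 = 0.999999
Product ≈ 1 (deviation 0.000%, within rounding noise).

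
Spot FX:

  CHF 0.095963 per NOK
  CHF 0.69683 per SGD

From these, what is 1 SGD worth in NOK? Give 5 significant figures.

1 SGD × 0.69683 = 0.69683 CHF
0.69683 CHF ÷ 0.095963 = 7.26144 NOK

SGD/NOK = 7.2614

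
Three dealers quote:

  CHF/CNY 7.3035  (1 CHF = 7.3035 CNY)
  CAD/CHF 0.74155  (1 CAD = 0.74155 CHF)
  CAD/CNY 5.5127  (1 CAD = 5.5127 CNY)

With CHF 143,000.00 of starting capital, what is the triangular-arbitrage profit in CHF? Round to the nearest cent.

Profitable loop is CHF → CAD → CNY → CHF:
CHF 143,000.00 ÷ 0.74155 = CAD 192,839.32
CAD 192,839.32 × 5.5127 = CNY 1,063,065.34
CNY 1,063,065.34 ÷ 7.3035 = CHF 145,555.60
Profit = CHF 145,555.60 − CHF 143,000.00

Profit: CHF 2,555.60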